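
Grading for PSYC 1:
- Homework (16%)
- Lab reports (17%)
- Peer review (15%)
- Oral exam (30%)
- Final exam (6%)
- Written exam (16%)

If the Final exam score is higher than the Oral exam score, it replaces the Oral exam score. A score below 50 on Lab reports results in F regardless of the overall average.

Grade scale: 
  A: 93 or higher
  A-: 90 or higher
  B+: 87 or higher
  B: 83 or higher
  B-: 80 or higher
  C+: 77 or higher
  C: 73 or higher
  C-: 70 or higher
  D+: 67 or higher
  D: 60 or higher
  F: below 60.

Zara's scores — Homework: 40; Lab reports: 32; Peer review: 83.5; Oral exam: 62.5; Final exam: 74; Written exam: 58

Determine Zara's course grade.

Final exam (74) > Oral exam (62.5), so Oral exam counts as 74.
Lab reports score 32 < 50: minimum not met.
Weighted total:
  Homework 40 × 0.16 = 6.4
  Lab reports 32 × 0.17 = 5.44
  Peer review 83.5 × 0.15 = 12.525
  Oral exam 74 × 0.3 = 22.2
  Final exam 74 × 0.06 = 4.44
  Written exam 58 × 0.16 = 9.28
Sum = 60.285
Because the Lab reports minimum was not met, the result is F.

F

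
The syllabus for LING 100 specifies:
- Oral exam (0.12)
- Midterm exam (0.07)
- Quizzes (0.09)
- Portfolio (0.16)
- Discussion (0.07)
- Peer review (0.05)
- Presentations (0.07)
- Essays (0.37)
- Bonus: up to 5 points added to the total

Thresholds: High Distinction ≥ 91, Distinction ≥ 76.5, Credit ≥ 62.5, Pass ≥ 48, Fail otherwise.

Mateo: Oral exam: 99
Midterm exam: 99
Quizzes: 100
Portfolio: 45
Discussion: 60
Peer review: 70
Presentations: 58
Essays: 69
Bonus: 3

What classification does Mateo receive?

Weighted total:
  Oral exam 99 × 0.12 = 11.88
  Midterm exam 99 × 0.07 = 6.93
  Quizzes 100 × 0.09 = 9
  Portfolio 45 × 0.16 = 7.2
  Discussion 60 × 0.07 = 4.2
  Peer review 70 × 0.05 = 3.5
  Presentations 58 × 0.07 = 4.06
  Essays 69 × 0.37 = 25.53
Sum = 72.3
Bonus: 72.3 + 3 = 75.3
75.3 is ≥ 62.5 and < 76.5 → Credit

Credit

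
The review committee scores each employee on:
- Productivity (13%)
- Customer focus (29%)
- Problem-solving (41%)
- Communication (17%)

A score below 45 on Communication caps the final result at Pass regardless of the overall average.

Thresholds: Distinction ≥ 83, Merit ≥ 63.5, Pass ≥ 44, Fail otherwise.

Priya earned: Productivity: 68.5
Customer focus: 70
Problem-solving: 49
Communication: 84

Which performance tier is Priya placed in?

Communication score 84 ≥ 45: minimum met.
Weighted total:
  Productivity 68.5 × 0.13 = 8.905
  Customer focus 70 × 0.29 = 20.3
  Problem-solving 49 × 0.41 = 20.09
  Communication 84 × 0.17 = 14.28
Sum = 63.575
63.575 is ≥ 63.5 and < 83 → Merit

Merit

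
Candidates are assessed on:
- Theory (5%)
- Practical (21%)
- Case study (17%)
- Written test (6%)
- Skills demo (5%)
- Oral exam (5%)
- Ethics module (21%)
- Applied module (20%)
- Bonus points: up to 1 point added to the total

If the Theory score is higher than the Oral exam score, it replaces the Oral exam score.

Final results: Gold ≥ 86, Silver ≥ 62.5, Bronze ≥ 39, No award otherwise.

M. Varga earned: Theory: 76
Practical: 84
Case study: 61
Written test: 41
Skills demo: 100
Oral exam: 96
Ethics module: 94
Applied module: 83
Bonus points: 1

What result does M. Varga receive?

Theory (76) ≤ Oral exam (96), so Oral exam stays at 96.
Weighted total:
  Theory 76 × 0.05 = 3.8
  Practical 84 × 0.21 = 17.64
  Case study 61 × 0.17 = 10.37
  Written test 41 × 0.06 = 2.46
  Skills demo 100 × 0.05 = 5
  Oral exam 96 × 0.05 = 4.8
  Ethics module 94 × 0.21 = 19.74
  Applied module 83 × 0.2 = 16.6
Sum = 80.41
Bonus points: 80.41 + 1 = 81.41
81.41 is ≥ 62.5 and < 86 → Silver

Silver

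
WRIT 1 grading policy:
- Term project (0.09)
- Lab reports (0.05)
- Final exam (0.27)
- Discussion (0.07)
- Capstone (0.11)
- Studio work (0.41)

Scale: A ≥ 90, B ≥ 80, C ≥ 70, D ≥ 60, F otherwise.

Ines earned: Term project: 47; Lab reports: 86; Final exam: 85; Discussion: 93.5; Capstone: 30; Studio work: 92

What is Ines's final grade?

C

Weighted total:
  Term project 47 × 0.09 = 4.23
  Lab reports 86 × 0.05 = 4.3
  Final exam 85 × 0.27 = 22.95
  Discussion 93.5 × 0.07 = 6.545
  Capstone 30 × 0.11 = 3.3
  Studio work 92 × 0.41 = 37.72
Sum = 79.045
79.045 is ≥ 70 and < 80 → C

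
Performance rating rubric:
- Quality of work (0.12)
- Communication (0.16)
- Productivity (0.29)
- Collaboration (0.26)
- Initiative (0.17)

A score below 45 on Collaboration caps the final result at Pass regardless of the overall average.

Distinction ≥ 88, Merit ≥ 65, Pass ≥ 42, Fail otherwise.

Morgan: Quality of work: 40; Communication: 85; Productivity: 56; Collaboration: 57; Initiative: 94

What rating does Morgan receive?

Merit

Collaboration score 57 ≥ 45: minimum met.
Weighted total:
  Quality of work 40 × 0.12 = 4.8
  Communication 85 × 0.16 = 13.6
  Productivity 56 × 0.29 = 16.24
  Collaboration 57 × 0.26 = 14.82
  Initiative 94 × 0.17 = 15.98
Sum = 65.44
65.44 is ≥ 65 and < 88 → Merit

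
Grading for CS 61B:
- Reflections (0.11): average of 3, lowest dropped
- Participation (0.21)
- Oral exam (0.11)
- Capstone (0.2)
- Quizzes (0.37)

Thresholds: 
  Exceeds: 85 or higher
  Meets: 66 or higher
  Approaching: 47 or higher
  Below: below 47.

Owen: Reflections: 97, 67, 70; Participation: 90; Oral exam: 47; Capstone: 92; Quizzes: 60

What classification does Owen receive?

Reflections: drop 67 → average of remaining 2 = 167/2 = 83.5
Weighted total:
  Reflections 83.5 × 0.11 = 9.185
  Participation 90 × 0.21 = 18.9
  Oral exam 47 × 0.11 = 5.17
  Capstone 92 × 0.2 = 18.4
  Quizzes 60 × 0.37 = 22.2
Sum = 73.855
73.855 is ≥ 66 and < 85 → Meets

Meets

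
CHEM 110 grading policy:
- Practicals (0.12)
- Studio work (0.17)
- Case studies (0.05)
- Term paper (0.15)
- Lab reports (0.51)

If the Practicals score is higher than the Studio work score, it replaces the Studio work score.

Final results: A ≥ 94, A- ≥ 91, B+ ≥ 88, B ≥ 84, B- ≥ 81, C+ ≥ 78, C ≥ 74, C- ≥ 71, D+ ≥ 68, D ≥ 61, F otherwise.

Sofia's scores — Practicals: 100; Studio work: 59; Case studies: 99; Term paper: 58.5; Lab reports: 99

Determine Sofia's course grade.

Practicals (100) > Studio work (59), so Studio work counts as 100.
Weighted total:
  Practicals 100 × 0.12 = 12
  Studio work 100 × 0.17 = 17
  Case studies 99 × 0.05 = 4.95
  Term paper 58.5 × 0.15 = 8.775
  Lab reports 99 × 0.51 = 50.49
Sum = 93.215
93.215 is ≥ 91 and < 94 → A-

A-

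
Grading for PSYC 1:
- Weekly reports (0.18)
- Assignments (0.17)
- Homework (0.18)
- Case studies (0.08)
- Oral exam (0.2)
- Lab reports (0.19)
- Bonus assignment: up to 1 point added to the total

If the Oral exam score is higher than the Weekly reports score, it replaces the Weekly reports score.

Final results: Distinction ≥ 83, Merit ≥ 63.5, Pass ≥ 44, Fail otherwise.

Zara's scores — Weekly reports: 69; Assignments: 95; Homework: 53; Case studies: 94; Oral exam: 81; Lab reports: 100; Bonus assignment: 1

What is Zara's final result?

Oral exam (81) > Weekly reports (69), so Weekly reports counts as 81.
Weighted total:
  Weekly reports 81 × 0.18 = 14.58
  Assignments 95 × 0.17 = 16.15
  Homework 53 × 0.18 = 9.54
  Case studies 94 × 0.08 = 7.52
  Oral exam 81 × 0.2 = 16.2
  Lab reports 100 × 0.19 = 19
Sum = 82.99
Bonus assignment: 82.99 + 1 = 83.99
83.99 ≥ 83 → Distinction

Distinction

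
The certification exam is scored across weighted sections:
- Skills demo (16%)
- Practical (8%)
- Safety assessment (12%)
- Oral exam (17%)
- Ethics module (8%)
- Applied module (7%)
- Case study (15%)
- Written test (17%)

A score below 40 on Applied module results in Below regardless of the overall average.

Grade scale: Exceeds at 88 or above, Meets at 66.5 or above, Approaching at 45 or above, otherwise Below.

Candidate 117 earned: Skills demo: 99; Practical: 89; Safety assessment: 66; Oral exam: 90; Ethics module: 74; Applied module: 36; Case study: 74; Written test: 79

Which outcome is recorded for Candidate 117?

Below

Applied module score 36 < 40: minimum not met.
Weighted total:
  Skills demo 99 × 0.16 = 15.84
  Practical 89 × 0.08 = 7.12
  Safety assessment 66 × 0.12 = 7.92
  Oral exam 90 × 0.17 = 15.3
  Ethics module 74 × 0.08 = 5.92
  Applied module 36 × 0.07 = 2.52
  Case study 74 × 0.15 = 11.1
  Written test 79 × 0.17 = 13.43
Sum = 79.15
Because the Applied module minimum was not met, the result is Below.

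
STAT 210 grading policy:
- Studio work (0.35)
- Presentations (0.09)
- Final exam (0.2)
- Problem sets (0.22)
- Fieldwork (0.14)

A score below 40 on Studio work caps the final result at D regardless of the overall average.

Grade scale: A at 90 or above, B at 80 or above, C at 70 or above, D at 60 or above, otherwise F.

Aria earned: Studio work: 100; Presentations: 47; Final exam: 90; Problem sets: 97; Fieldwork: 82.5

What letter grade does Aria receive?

Studio work score 100 ≥ 40: minimum met.
Weighted total:
  Studio work 100 × 0.35 = 35
  Presentations 47 × 0.09 = 4.23
  Final exam 90 × 0.2 = 18
  Problem sets 97 × 0.22 = 21.34
  Fieldwork 82.5 × 0.14 = 11.55
Sum = 90.12
90.12 ≥ 90 → A

A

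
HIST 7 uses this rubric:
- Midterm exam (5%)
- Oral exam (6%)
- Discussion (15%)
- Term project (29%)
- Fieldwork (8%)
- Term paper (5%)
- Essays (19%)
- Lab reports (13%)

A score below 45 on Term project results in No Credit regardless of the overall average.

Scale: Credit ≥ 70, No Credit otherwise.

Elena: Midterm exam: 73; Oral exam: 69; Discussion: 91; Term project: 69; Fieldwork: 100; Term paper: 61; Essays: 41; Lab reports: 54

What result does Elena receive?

Term project score 69 ≥ 45: minimum met.
Weighted total:
  Midterm exam 73 × 0.05 = 3.65
  Oral exam 69 × 0.06 = 4.14
  Discussion 91 × 0.15 = 13.65
  Term project 69 × 0.29 = 20.01
  Fieldwork 100 × 0.08 = 8
  Term paper 61 × 0.05 = 3.05
  Essays 41 × 0.19 = 7.79
  Lab reports 54 × 0.13 = 7.02
Sum = 67.31
67.31 < 70 → No Credit

No Credit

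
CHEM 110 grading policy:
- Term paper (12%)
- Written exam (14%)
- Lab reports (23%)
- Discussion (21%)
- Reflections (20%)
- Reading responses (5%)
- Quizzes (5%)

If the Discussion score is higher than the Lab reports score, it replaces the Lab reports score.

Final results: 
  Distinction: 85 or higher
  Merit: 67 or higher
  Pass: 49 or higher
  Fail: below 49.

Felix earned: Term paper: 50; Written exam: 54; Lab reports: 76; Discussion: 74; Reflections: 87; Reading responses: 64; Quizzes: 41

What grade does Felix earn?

Merit

Discussion (74) ≤ Lab reports (76), so Lab reports stays at 76.
Weighted total:
  Term paper 50 × 0.12 = 6
  Written exam 54 × 0.14 = 7.56
  Lab reports 76 × 0.23 = 17.48
  Discussion 74 × 0.21 = 15.54
  Reflections 87 × 0.2 = 17.4
  Reading responses 64 × 0.05 = 3.2
  Quizzes 41 × 0.05 = 2.05
Sum = 69.23
69.23 is ≥ 67 and < 85 → Merit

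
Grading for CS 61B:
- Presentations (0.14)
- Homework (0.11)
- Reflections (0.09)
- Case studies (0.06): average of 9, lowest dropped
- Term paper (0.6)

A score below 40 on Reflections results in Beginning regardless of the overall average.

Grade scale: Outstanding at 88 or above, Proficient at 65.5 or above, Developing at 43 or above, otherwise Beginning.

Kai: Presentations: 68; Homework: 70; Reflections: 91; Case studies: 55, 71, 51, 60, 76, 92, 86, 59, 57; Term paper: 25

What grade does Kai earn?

Case studies: drop 51 → average of remaining 8 = 556/8 = 69.5
Reflections score 91 ≥ 40: minimum met.
Weighted total:
  Presentations 68 × 0.14 = 9.52
  Homework 70 × 0.11 = 7.7
  Reflections 91 × 0.09 = 8.19
  Case studies 69.5 × 0.06 = 4.17
  Term paper 25 × 0.6 = 15
Sum = 44.58
44.58 is ≥ 43 and < 65.5 → Developing

Developing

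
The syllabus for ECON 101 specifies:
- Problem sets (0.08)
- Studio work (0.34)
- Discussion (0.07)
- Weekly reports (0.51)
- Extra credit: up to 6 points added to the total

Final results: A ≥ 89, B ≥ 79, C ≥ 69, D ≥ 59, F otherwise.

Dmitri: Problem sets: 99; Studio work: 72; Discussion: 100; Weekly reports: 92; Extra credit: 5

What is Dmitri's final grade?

Weighted total:
  Problem sets 99 × 0.08 = 7.92
  Studio work 72 × 0.34 = 24.48
  Discussion 100 × 0.07 = 7
  Weekly reports 92 × 0.51 = 46.92
Sum = 86.32
Extra credit: 86.32 + 5 = 91.32
91.32 ≥ 89 → A

A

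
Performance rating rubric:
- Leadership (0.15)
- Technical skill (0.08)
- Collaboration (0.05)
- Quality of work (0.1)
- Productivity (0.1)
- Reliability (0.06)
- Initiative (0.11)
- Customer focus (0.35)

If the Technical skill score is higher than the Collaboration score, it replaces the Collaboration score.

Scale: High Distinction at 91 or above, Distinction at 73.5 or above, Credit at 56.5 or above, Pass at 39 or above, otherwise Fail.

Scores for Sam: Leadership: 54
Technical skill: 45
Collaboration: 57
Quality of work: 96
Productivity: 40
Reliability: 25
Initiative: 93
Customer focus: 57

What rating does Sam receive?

Technical skill (45) ≤ Collaboration (57), so Collaboration stays at 57.
Weighted total:
  Leadership 54 × 0.15 = 8.1
  Technical skill 45 × 0.08 = 3.6
  Collaboration 57 × 0.05 = 2.85
  Quality of work 96 × 0.1 = 9.6
  Productivity 40 × 0.1 = 4
  Reliability 25 × 0.06 = 1.5
  Initiative 93 × 0.11 = 10.23
  Customer focus 57 × 0.35 = 19.95
Sum = 59.83
59.83 is ≥ 56.5 and < 73.5 → Credit

Credit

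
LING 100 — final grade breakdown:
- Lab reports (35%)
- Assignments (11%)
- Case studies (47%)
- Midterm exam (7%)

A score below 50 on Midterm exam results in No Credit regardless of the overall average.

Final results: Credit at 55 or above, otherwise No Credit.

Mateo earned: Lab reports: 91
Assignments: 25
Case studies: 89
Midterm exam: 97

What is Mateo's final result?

Midterm exam score 97 ≥ 50: minimum met.
Weighted total:
  Lab reports 91 × 0.35 = 31.85
  Assignments 25 × 0.11 = 2.75
  Case studies 89 × 0.47 = 41.83
  Midterm exam 97 × 0.07 = 6.79
Sum = 83.22
83.22 ≥ 55 → Credit

Credit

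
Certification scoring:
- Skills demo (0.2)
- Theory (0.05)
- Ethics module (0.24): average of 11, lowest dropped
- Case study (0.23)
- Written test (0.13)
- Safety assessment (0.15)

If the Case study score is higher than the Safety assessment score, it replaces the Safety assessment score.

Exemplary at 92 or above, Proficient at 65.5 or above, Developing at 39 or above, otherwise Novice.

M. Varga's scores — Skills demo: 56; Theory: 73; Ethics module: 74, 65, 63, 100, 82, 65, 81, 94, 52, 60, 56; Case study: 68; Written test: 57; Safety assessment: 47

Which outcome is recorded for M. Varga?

Proficient

Ethics module: drop 52 → average of remaining 10 = 740/10 = 74
Case study (68) > Safety assessment (47), so Safety assessment counts as 68.
Weighted total:
  Skills demo 56 × 0.2 = 11.2
  Theory 73 × 0.05 = 3.65
  Ethics module 74 × 0.24 = 17.76
  Case study 68 × 0.23 = 15.64
  Written test 57 × 0.13 = 7.41
  Safety assessment 68 × 0.15 = 10.2
Sum = 65.86
65.86 is ≥ 65.5 and < 92 → Proficient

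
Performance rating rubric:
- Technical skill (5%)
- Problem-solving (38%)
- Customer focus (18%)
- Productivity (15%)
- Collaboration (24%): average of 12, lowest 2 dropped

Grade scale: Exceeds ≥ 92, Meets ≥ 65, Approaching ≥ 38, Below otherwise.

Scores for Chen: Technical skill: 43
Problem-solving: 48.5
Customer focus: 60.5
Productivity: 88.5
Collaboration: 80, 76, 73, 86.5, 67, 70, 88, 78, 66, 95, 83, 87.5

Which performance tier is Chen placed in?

Approaching

Collaboration: drop 66, 67 → average of remaining 10 = 817/10 = 81.7
Weighted total:
  Technical skill 43 × 0.05 = 2.15
  Problem-solving 48.5 × 0.38 = 18.43
  Customer focus 60.5 × 0.18 = 10.89
  Productivity 88.5 × 0.15 = 13.275
  Collaboration 81.7 × 0.24 = 19.608
Sum = 64.353
64.353 is ≥ 38 and < 65 → Approaching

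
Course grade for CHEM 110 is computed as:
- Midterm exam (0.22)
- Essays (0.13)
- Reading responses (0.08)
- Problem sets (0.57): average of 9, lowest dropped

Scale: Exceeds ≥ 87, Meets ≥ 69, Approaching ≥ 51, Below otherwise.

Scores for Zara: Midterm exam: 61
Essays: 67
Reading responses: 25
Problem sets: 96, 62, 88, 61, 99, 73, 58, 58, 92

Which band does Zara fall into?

Problem sets: drop 58 → average of remaining 8 = 629/8 = 78.625
Weighted total:
  Midterm exam 61 × 0.22 = 13.42
  Essays 67 × 0.13 = 8.71
  Reading responses 25 × 0.08 = 2
  Problem sets 78.625 × 0.57 = 44.81625
Sum = 68.94625
68.94625 is ≥ 51 and < 69 → Approaching

Approaching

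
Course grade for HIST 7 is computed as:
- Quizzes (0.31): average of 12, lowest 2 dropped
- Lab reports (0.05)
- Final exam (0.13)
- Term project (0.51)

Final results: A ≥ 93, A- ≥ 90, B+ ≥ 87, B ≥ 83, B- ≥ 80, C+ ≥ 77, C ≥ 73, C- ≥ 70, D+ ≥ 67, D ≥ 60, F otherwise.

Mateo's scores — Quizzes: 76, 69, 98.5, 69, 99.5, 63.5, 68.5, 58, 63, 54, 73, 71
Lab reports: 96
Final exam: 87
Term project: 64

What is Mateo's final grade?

Quizzes: drop 54, 58 → average of remaining 10 = 751/10 = 75.1
Weighted total:
  Quizzes 75.1 × 0.31 = 23.281
  Lab reports 96 × 0.05 = 4.8
  Final exam 87 × 0.13 = 11.31
  Term project 64 × 0.51 = 32.64
Sum = 72.031
72.031 is ≥ 70 and < 73 → C-

C-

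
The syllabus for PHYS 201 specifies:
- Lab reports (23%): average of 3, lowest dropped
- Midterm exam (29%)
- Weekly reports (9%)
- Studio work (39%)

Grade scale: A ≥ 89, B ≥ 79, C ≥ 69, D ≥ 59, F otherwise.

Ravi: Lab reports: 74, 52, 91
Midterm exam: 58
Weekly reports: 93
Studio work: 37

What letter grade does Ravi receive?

F

Lab reports: drop 52 → average of remaining 2 = 165/2 = 82.5
Weighted total:
  Lab reports 82.5 × 0.23 = 18.975
  Midterm exam 58 × 0.29 = 16.82
  Weekly reports 93 × 0.09 = 8.37
  Studio work 37 × 0.39 = 14.43
Sum = 58.595
58.595 < 59 → F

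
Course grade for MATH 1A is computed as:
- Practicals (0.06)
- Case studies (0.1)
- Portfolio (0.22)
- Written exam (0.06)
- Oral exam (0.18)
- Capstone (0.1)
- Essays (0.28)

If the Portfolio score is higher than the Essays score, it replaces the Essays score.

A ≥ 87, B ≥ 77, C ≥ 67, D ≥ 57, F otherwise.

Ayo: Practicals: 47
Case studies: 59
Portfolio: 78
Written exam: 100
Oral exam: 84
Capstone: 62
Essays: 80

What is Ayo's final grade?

C

Portfolio (78) ≤ Essays (80), so Essays stays at 80.
Weighted total:
  Practicals 47 × 0.06 = 2.82
  Case studies 59 × 0.1 = 5.9
  Portfolio 78 × 0.22 = 17.16
  Written exam 100 × 0.06 = 6
  Oral exam 84 × 0.18 = 15.12
  Capstone 62 × 0.1 = 6.2
  Essays 80 × 0.28 = 22.4
Sum = 75.6
75.6 is ≥ 67 and < 77 → C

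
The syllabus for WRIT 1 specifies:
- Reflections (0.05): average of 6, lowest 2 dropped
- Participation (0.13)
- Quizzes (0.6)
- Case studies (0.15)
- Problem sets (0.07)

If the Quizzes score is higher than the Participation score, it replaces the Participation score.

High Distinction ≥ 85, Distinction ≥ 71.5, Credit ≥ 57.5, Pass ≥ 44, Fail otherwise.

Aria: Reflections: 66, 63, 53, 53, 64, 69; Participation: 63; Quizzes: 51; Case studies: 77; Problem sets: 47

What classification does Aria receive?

Reflections: drop 53, 53 → average of remaining 4 = 262/4 = 65.5
Quizzes (51) ≤ Participation (63), so Participation stays at 63.
Weighted total:
  Reflections 65.5 × 0.05 = 3.275
  Participation 63 × 0.13 = 8.19
  Quizzes 51 × 0.6 = 30.6
  Case studies 77 × 0.15 = 11.55
  Problem sets 47 × 0.07 = 3.29
Sum = 56.905
56.905 is ≥ 44 and < 57.5 → Pass

Pass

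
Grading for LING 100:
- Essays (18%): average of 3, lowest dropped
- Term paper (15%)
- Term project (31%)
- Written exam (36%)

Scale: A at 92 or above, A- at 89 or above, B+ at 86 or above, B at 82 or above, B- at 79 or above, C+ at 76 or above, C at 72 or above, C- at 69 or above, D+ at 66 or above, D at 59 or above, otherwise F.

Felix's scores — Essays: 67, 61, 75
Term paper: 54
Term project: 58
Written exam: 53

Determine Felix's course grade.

Essays: drop 61 → average of remaining 2 = 142/2 = 71
Weighted total:
  Essays 71 × 0.18 = 12.78
  Term paper 54 × 0.15 = 8.1
  Term project 58 × 0.31 = 17.98
  Written exam 53 × 0.36 = 19.08
Sum = 57.94
57.94 < 59 → F

F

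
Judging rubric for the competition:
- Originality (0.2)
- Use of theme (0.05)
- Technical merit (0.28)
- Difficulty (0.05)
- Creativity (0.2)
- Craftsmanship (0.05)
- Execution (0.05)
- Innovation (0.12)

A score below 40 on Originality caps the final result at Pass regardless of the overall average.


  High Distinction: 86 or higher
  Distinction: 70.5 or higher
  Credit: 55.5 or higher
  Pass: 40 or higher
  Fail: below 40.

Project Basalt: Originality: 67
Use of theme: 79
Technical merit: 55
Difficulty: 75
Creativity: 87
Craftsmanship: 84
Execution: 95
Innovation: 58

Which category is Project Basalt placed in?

Originality score 67 ≥ 40: minimum met.
Weighted total:
  Originality 67 × 0.2 = 13.4
  Use of theme 79 × 0.05 = 3.95
  Technical merit 55 × 0.28 = 15.4
  Difficulty 75 × 0.05 = 3.75
  Creativity 87 × 0.2 = 17.4
  Craftsmanship 84 × 0.05 = 4.2
  Execution 95 × 0.05 = 4.75
  Innovation 58 × 0.12 = 6.96
Sum = 69.81
69.81 is ≥ 55.5 and < 70.5 → Credit

Credit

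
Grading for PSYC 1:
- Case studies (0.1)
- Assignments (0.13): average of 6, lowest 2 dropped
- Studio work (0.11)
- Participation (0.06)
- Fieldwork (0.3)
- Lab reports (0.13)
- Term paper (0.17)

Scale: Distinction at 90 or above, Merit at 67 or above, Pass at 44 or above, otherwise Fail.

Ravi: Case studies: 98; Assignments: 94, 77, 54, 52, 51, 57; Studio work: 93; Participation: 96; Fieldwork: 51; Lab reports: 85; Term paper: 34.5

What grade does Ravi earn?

Assignments: drop 51, 52 → average of remaining 4 = 282/4 = 70.5
Weighted total:
  Case studies 98 × 0.1 = 9.8
  Assignments 70.5 × 0.13 = 9.165
  Studio work 93 × 0.11 = 10.23
  Participation 96 × 0.06 = 5.76
  Fieldwork 51 × 0.3 = 15.3
  Lab reports 85 × 0.13 = 11.05
  Term paper 34.5 × 0.17 = 5.865
Sum = 67.17
67.17 is ≥ 67 and < 90 → Merit

Merit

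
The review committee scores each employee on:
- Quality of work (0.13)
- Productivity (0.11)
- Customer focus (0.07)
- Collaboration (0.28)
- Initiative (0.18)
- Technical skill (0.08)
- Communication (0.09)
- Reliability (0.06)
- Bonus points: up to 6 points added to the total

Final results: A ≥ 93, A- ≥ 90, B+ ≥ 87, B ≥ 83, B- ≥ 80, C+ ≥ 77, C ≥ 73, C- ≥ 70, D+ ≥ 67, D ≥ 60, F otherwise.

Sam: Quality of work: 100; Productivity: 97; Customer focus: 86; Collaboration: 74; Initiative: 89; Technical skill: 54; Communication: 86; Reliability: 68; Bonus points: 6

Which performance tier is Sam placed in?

B+

Weighted total:
  Quality of work 100 × 0.13 = 13
  Productivity 97 × 0.11 = 10.67
  Customer focus 86 × 0.07 = 6.02
  Collaboration 74 × 0.28 = 20.72
  Initiative 89 × 0.18 = 16.02
  Technical skill 54 × 0.08 = 4.32
  Communication 86 × 0.09 = 7.74
  Reliability 68 × 0.06 = 4.08
Sum = 82.57
Bonus points: 82.57 + 6 = 88.57
88.57 is ≥ 87 and < 90 → B+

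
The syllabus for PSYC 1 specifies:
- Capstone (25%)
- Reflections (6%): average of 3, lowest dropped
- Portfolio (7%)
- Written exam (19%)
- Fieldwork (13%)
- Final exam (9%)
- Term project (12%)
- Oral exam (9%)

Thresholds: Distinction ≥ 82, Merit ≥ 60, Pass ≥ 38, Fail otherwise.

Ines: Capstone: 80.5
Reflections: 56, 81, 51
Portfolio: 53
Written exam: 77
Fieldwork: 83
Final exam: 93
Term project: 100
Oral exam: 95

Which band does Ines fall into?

Distinction

Reflections: drop 51 → average of remaining 2 = 137/2 = 68.5
Weighted total:
  Capstone 80.5 × 0.25 = 20.125
  Reflections 68.5 × 0.06 = 4.11
  Portfolio 53 × 0.07 = 3.71
  Written exam 77 × 0.19 = 14.63
  Fieldwork 83 × 0.13 = 10.79
  Final exam 93 × 0.09 = 8.37
  Term project 100 × 0.12 = 12
  Oral exam 95 × 0.09 = 8.55
Sum = 82.285
82.285 ≥ 82 → Distinction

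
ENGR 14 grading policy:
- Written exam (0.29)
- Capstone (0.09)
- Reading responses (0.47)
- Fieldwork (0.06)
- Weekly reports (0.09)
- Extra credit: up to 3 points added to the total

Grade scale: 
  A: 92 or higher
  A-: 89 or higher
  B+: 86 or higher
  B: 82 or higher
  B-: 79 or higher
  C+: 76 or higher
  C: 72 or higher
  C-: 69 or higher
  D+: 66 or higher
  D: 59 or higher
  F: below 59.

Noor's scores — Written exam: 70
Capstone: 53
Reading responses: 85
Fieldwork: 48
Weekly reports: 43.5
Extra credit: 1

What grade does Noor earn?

Weighted total:
  Written exam 70 × 0.29 = 20.3
  Capstone 53 × 0.09 = 4.77
  Reading responses 85 × 0.47 = 39.95
  Fieldwork 48 × 0.06 = 2.88
  Weekly reports 43.5 × 0.09 = 3.915
Sum = 71.815
Extra credit: 71.815 + 1 = 72.815
72.815 is ≥ 72 and < 76 → C

C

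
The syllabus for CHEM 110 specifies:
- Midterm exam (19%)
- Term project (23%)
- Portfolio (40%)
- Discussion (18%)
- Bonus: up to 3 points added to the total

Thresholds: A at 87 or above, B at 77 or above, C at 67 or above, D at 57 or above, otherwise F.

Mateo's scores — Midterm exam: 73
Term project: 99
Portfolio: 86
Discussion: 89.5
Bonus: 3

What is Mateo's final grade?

Weighted total:
  Midterm exam 73 × 0.19 = 13.87
  Term project 99 × 0.23 = 22.77
  Portfolio 86 × 0.4 = 34.4
  Discussion 89.5 × 0.18 = 16.11
Sum = 87.15
Bonus: 87.15 + 3 = 90.15
90.15 ≥ 87 → A

A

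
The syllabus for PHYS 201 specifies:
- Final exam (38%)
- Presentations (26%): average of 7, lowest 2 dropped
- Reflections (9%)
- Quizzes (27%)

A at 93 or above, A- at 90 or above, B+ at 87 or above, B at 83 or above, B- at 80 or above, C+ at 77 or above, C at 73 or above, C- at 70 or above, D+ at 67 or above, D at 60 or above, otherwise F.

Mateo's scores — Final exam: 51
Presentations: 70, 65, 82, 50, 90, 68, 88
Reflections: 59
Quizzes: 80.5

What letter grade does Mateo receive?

Presentations: drop 50, 65 → average of remaining 5 = 398/5 = 79.6
Weighted total:
  Final exam 51 × 0.38 = 19.38
  Presentations 79.6 × 0.26 = 20.696
  Reflections 59 × 0.09 = 5.31
  Quizzes 80.5 × 0.27 = 21.735
Sum = 67.121
67.121 is ≥ 67 and < 70 → D+

D+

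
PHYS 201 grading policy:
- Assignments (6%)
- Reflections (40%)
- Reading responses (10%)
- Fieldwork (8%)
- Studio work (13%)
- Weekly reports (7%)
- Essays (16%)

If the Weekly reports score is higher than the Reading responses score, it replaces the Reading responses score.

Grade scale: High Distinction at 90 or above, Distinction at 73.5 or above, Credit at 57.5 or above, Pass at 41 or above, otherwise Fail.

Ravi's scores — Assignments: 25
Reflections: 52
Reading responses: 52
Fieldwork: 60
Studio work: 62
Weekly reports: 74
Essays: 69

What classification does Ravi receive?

Weekly reports (74) > Reading responses (52), so Reading responses counts as 74.
Weighted total:
  Assignments 25 × 0.06 = 1.5
  Reflections 52 × 0.4 = 20.8
  Reading responses 74 × 0.1 = 7.4
  Fieldwork 60 × 0.08 = 4.8
  Studio work 62 × 0.13 = 8.06
  Weekly reports 74 × 0.07 = 5.18
  Essays 69 × 0.16 = 11.04
Sum = 58.78
58.78 is ≥ 57.5 and < 73.5 → Credit

Credit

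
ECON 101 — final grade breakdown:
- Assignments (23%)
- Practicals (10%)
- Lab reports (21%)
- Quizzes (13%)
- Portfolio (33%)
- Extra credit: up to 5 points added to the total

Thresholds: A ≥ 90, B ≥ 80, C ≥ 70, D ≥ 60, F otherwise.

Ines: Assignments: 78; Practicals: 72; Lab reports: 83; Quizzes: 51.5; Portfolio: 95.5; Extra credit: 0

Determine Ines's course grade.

B

Weighted total:
  Assignments 78 × 0.23 = 17.94
  Practicals 72 × 0.1 = 7.2
  Lab reports 83 × 0.21 = 17.43
  Quizzes 51.5 × 0.13 = 6.695
  Portfolio 95.5 × 0.33 = 31.515
Sum = 80.78
Extra credit: 80.78 + 0 = 80.78
80.78 is ≥ 80 and < 90 → B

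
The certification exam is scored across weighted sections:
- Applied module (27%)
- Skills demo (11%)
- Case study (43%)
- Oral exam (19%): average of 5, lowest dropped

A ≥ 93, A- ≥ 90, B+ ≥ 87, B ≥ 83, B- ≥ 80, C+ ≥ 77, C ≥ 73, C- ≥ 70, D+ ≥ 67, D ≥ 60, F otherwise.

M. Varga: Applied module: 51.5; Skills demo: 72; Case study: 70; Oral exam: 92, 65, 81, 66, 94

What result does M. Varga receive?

D+

Oral exam: drop 65 → average of remaining 4 = 333/4 = 83.25
Weighted total:
  Applied module 51.5 × 0.27 = 13.905
  Skills demo 72 × 0.11 = 7.92
  Case study 70 × 0.43 = 30.1
  Oral exam 83.25 × 0.19 = 15.8175
Sum = 67.7425
67.7425 is ≥ 67 and < 70 → D+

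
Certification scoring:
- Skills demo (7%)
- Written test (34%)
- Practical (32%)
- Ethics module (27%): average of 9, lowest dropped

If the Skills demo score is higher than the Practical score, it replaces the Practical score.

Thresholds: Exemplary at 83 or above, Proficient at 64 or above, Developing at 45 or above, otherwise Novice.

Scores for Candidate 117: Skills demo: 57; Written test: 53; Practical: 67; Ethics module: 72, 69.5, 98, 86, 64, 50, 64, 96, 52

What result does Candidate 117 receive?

Developing

Ethics module: drop 50 → average of remaining 8 = 601.5/8 = 75.1875
Skills demo (57) ≤ Practical (67), so Practical stays at 67.
Weighted total:
  Skills demo 57 × 0.07 = 3.99
  Written test 53 × 0.34 = 18.02
  Practical 67 × 0.32 = 21.44
  Ethics module 75.1875 × 0.27 = 20.300625
Sum = 63.750625
63.750625 is ≥ 45 and < 64 → Developing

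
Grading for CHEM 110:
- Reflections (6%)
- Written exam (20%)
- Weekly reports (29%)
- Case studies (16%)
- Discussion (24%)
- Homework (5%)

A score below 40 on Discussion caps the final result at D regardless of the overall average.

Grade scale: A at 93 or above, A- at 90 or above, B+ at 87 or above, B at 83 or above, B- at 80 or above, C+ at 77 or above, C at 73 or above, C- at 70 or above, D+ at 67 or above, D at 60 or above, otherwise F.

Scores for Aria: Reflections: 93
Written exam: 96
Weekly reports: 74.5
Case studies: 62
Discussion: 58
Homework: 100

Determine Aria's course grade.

Discussion score 58 ≥ 40: minimum met.
Weighted total:
  Reflections 93 × 0.06 = 5.58
  Written exam 96 × 0.2 = 19.2
  Weekly reports 74.5 × 0.29 = 21.605
  Case studies 62 × 0.16 = 9.92
  Discussion 58 × 0.24 = 13.92
  Homework 100 × 0.05 = 5
Sum = 75.225
75.225 is ≥ 73 and < 77 → C

C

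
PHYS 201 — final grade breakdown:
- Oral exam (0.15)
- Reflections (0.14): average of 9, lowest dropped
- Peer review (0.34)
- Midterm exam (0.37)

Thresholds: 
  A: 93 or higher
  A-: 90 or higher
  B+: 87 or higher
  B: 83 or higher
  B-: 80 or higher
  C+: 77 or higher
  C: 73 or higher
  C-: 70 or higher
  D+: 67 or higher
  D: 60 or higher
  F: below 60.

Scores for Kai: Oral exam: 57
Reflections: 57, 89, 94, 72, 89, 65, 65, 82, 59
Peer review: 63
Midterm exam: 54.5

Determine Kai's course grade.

Reflections: drop 57 → average of remaining 8 = 615/8 = 76.875
Weighted total:
  Oral exam 57 × 0.15 = 8.55
  Reflections 76.875 × 0.14 = 10.7625
  Peer review 63 × 0.34 = 21.42
  Midterm exam 54.5 × 0.37 = 20.165
Sum = 60.8975
60.8975 is ≥ 60 and < 67 → D

D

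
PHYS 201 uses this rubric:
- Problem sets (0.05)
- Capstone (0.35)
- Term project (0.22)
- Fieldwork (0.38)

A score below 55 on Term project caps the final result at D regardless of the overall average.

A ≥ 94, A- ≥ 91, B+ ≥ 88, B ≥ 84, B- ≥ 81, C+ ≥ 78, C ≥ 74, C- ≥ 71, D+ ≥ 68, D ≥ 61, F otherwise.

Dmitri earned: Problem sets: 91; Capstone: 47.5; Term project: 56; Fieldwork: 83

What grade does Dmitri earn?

Term project score 56 ≥ 55: minimum met.
Weighted total:
  Problem sets 91 × 0.05 = 4.55
  Capstone 47.5 × 0.35 = 16.625
  Term project 56 × 0.22 = 12.32
  Fieldwork 83 × 0.38 = 31.54
Sum = 65.035
65.035 is ≥ 61 and < 68 → D

D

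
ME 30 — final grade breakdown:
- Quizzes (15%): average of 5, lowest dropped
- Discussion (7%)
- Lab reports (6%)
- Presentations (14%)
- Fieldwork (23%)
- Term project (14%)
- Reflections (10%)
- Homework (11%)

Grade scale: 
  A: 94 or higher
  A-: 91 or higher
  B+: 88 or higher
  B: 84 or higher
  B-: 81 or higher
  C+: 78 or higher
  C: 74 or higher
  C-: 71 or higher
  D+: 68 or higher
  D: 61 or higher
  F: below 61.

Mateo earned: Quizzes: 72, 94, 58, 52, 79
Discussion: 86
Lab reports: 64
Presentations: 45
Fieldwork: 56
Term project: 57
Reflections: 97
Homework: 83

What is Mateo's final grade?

Quizzes: drop 52 → average of remaining 4 = 303/4 = 75.75
Weighted total:
  Quizzes 75.75 × 0.15 = 11.3625
  Discussion 86 × 0.07 = 6.02
  Lab reports 64 × 0.06 = 3.84
  Presentations 45 × 0.14 = 6.3
  Fieldwork 56 × 0.23 = 12.88
  Term project 57 × 0.14 = 7.98
  Reflections 97 × 0.1 = 9.7
  Homework 83 × 0.11 = 9.13
Sum = 67.2125
67.2125 is ≥ 61 and < 68 → D

D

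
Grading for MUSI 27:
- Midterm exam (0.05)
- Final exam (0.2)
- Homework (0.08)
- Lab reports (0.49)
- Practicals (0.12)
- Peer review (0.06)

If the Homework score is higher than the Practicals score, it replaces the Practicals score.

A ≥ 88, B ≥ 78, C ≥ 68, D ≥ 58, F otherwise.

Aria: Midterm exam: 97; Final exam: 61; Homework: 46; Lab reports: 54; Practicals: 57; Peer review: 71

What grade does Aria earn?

D

Homework (46) ≤ Practicals (57), so Practicals stays at 57.
Weighted total:
  Midterm exam 97 × 0.05 = 4.85
  Final exam 61 × 0.2 = 12.2
  Homework 46 × 0.08 = 3.68
  Lab reports 54 × 0.49 = 26.46
  Practicals 57 × 0.12 = 6.84
  Peer review 71 × 0.06 = 4.26
Sum = 58.29
58.29 is ≥ 58 and < 68 → D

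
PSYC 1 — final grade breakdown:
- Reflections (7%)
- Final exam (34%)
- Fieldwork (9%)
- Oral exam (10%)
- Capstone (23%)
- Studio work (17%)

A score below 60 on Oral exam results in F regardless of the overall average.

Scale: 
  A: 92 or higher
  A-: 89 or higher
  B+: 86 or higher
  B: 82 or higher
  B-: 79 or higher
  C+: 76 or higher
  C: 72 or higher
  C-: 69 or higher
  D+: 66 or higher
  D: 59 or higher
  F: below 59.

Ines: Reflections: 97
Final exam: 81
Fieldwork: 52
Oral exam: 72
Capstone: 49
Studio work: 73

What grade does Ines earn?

C-

Oral exam score 72 ≥ 60: minimum met.
Weighted total:
  Reflections 97 × 0.07 = 6.79
  Final exam 81 × 0.34 = 27.54
  Fieldwork 52 × 0.09 = 4.68
  Oral exam 72 × 0.1 = 7.2
  Capstone 49 × 0.23 = 11.27
  Studio work 73 × 0.17 = 12.41
Sum = 69.89
69.89 is ≥ 69 and < 72 → C-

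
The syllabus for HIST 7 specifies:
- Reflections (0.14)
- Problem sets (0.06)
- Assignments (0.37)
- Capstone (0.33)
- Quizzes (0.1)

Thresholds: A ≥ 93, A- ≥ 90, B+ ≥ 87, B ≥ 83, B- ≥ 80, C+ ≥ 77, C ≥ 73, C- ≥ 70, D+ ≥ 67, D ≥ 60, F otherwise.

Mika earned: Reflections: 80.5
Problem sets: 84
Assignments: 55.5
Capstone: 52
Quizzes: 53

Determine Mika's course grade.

Weighted total:
  Reflections 80.5 × 0.14 = 11.27
  Problem sets 84 × 0.06 = 5.04
  Assignments 55.5 × 0.37 = 20.535
  Capstone 52 × 0.33 = 17.16
  Quizzes 53 × 0.1 = 5.3
Sum = 59.305
59.305 < 60 → F

F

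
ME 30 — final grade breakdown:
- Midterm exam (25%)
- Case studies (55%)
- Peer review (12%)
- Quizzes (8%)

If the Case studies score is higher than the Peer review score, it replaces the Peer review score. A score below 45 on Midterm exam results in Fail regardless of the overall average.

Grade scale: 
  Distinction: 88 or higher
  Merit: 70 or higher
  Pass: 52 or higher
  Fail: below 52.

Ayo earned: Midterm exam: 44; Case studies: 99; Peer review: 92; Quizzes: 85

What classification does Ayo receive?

Case studies (99) > Peer review (92), so Peer review counts as 99.
Midterm exam score 44 < 45: minimum not met.
Weighted total:
  Midterm exam 44 × 0.25 = 11
  Case studies 99 × 0.55 = 54.45
  Peer review 99 × 0.12 = 11.88
  Quizzes 85 × 0.08 = 6.8
Sum = 84.13
Because the Midterm exam minimum was not met, the result is Fail.

Fail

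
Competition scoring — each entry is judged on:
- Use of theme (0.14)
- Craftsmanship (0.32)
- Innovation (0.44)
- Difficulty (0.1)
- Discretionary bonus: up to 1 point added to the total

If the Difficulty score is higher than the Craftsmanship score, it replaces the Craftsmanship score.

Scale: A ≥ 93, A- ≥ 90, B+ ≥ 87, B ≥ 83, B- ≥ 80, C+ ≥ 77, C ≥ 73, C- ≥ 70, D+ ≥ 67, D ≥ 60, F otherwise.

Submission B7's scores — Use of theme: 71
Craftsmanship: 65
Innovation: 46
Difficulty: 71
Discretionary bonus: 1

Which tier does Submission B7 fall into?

Difficulty (71) > Craftsmanship (65), so Craftsmanship counts as 71.
Weighted total:
  Use of theme 71 × 0.14 = 9.94
  Craftsmanship 71 × 0.32 = 22.72
  Innovation 46 × 0.44 = 20.24
  Difficulty 71 × 0.1 = 7.1
Sum = 60
Discretionary bonus: 60 + 1 = 61
61 is ≥ 60 and < 67 → D

D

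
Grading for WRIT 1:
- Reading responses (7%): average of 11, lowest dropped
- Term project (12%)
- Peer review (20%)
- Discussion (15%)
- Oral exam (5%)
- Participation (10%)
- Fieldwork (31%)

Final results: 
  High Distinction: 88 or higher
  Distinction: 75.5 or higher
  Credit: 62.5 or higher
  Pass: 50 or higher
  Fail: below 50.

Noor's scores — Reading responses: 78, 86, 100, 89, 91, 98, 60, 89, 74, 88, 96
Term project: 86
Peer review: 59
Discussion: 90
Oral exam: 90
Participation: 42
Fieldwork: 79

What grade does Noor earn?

Credit

Reading responses: drop 60 → average of remaining 10 = 889/10 = 88.9
Weighted total:
  Reading responses 88.9 × 0.07 = 6.223
  Term project 86 × 0.12 = 10.32
  Peer review 59 × 0.2 = 11.8
  Discussion 90 × 0.15 = 13.5
  Oral exam 90 × 0.05 = 4.5
  Participation 42 × 0.1 = 4.2
  Fieldwork 79 × 0.31 = 24.49
Sum = 75.033
75.033 is ≥ 62.5 and < 75.5 → Credit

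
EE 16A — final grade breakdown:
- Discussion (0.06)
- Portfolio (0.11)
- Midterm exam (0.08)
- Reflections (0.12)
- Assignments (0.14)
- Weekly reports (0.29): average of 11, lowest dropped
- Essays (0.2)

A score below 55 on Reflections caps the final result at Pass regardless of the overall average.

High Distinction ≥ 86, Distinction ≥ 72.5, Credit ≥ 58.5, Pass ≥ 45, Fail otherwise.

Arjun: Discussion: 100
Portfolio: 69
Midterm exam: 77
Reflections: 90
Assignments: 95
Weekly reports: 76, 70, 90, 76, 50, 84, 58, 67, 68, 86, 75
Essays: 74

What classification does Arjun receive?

Distinction

Weekly reports: drop 50 → average of remaining 10 = 750/10 = 75
Reflections score 90 ≥ 55: minimum met.
Weighted total:
  Discussion 100 × 0.06 = 6
  Portfolio 69 × 0.11 = 7.59
  Midterm exam 77 × 0.08 = 6.16
  Reflections 90 × 0.12 = 10.8
  Assignments 95 × 0.14 = 13.3
  Weekly reports 75 × 0.29 = 21.75
  Essays 74 × 0.2 = 14.8
Sum = 80.4
80.4 is ≥ 72.5 and < 86 → Distinction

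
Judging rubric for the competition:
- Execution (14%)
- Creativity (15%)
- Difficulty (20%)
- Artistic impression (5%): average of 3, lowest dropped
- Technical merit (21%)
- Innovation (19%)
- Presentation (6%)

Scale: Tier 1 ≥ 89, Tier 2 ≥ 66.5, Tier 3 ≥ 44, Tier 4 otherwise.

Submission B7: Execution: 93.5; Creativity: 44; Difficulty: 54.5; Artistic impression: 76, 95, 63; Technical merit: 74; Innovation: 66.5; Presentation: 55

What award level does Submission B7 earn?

Tier 3

Artistic impression: drop 63 → average of remaining 2 = 171/2 = 85.5
Weighted total:
  Execution 93.5 × 0.14 = 13.09
  Creativity 44 × 0.15 = 6.6
  Difficulty 54.5 × 0.2 = 10.9
  Artistic impression 85.5 × 0.05 = 4.275
  Technical merit 74 × 0.21 = 15.54
  Innovation 66.5 × 0.19 = 12.635
  Presentation 55 × 0.06 = 3.3
Sum = 66.34
66.34 is ≥ 44 and < 66.5 → Tier 3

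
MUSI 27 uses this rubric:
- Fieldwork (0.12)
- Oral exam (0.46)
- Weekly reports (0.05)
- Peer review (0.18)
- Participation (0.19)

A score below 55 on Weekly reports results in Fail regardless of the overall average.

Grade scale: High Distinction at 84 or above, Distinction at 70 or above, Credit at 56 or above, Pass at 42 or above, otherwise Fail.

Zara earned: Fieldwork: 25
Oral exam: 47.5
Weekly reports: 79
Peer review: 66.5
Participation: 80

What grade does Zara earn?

Pass

Weekly reports score 79 ≥ 55: minimum met.
Weighted total:
  Fieldwork 25 × 0.12 = 3
  Oral exam 47.5 × 0.46 = 21.85
  Weekly reports 79 × 0.05 = 3.95
  Peer review 66.5 × 0.18 = 11.97
  Participation 80 × 0.19 = 15.2
Sum = 55.97
55.97 is ≥ 42 and < 56 → Pass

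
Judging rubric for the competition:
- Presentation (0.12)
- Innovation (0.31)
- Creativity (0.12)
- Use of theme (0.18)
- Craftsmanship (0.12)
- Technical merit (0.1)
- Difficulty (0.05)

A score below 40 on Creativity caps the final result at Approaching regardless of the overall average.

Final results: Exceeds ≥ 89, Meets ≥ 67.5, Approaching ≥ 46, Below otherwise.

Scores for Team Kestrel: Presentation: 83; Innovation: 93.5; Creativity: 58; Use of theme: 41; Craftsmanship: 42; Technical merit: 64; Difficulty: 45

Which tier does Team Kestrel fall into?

Approaching

Creativity score 58 ≥ 40: minimum met.
Weighted total:
  Presentation 83 × 0.12 = 9.96
  Innovation 93.5 × 0.31 = 28.985
  Creativity 58 × 0.12 = 6.96
  Use of theme 41 × 0.18 = 7.38
  Craftsmanship 42 × 0.12 = 5.04
  Technical merit 64 × 0.1 = 6.4
  Difficulty 45 × 0.05 = 2.25
Sum = 66.975
66.975 is ≥ 46 and < 67.5 → Approaching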